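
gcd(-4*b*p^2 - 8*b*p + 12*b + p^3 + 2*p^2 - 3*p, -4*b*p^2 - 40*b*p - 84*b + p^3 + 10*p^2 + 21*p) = -4*b*p - 12*b + p^2 + 3*p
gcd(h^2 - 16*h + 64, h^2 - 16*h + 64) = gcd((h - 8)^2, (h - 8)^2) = h^2 - 16*h + 64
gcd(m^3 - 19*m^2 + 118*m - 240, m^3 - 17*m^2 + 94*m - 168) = m - 6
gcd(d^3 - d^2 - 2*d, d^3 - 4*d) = d^2 - 2*d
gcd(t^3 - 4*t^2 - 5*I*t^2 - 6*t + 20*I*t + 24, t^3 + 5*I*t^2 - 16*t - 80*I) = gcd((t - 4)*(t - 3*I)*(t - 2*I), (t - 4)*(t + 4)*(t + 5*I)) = t - 4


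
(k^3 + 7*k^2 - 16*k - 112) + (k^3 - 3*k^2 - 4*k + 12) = 2*k^3 + 4*k^2 - 20*k - 100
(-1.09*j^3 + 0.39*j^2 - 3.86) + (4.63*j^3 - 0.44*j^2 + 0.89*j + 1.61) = 3.54*j^3 - 0.05*j^2 + 0.89*j - 2.25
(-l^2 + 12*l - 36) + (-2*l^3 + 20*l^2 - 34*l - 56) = -2*l^3 + 19*l^2 - 22*l - 92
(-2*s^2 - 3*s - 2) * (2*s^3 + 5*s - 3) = -4*s^5 - 6*s^4 - 14*s^3 - 9*s^2 - s + 6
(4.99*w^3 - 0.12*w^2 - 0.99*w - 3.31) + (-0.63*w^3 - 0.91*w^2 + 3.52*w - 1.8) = 4.36*w^3 - 1.03*w^2 + 2.53*w - 5.11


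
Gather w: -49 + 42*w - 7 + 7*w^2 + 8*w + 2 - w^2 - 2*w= 6*w^2 + 48*w - 54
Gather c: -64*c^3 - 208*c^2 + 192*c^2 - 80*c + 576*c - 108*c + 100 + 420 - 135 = -64*c^3 - 16*c^2 + 388*c + 385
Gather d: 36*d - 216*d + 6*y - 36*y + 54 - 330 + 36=-180*d - 30*y - 240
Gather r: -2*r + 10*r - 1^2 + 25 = 8*r + 24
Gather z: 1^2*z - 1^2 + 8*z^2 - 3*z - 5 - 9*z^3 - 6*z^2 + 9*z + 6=-9*z^3 + 2*z^2 + 7*z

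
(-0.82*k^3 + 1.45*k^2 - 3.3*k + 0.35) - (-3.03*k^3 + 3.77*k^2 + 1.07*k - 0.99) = 2.21*k^3 - 2.32*k^2 - 4.37*k + 1.34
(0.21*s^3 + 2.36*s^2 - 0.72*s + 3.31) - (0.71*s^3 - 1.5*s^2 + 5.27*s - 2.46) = -0.5*s^3 + 3.86*s^2 - 5.99*s + 5.77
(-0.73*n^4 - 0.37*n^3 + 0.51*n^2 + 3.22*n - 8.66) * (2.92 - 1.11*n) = 0.8103*n^5 - 1.7209*n^4 - 1.6465*n^3 - 2.085*n^2 + 19.015*n - 25.2872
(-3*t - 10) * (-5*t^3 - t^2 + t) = 15*t^4 + 53*t^3 + 7*t^2 - 10*t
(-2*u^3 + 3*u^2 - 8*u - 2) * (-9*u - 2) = 18*u^4 - 23*u^3 + 66*u^2 + 34*u + 4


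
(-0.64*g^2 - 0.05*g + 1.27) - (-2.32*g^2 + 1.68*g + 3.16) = 1.68*g^2 - 1.73*g - 1.89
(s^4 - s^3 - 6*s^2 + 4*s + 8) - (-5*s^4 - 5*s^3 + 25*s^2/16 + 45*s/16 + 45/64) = 6*s^4 + 4*s^3 - 121*s^2/16 + 19*s/16 + 467/64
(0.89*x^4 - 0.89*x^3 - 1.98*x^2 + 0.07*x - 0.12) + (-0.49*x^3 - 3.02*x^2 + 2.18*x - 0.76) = 0.89*x^4 - 1.38*x^3 - 5.0*x^2 + 2.25*x - 0.88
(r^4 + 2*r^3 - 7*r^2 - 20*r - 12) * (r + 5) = r^5 + 7*r^4 + 3*r^3 - 55*r^2 - 112*r - 60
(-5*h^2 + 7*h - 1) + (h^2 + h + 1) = -4*h^2 + 8*h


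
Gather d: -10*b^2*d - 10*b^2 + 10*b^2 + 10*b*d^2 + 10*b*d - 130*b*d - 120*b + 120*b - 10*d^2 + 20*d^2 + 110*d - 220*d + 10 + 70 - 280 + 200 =d^2*(10*b + 10) + d*(-10*b^2 - 120*b - 110)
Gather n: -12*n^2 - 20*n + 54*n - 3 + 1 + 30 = -12*n^2 + 34*n + 28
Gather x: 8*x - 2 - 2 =8*x - 4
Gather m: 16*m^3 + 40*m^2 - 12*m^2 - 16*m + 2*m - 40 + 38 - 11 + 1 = 16*m^3 + 28*m^2 - 14*m - 12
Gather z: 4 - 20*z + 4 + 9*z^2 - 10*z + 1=9*z^2 - 30*z + 9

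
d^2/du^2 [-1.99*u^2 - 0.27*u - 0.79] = -3.98000000000000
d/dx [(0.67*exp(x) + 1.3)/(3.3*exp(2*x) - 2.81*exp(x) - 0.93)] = (-2.211*exp(2*x) - 8.58*exp(x) + 3.0299)*exp(x)/(10.89*exp(4*x) - 18.546*exp(3*x) + 1.7581*exp(2*x) + 5.2266*exp(x) + 0.8649)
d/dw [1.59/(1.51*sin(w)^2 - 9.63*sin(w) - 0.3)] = (15.3117 - 4.8018*sin(w))*cos(w)/(-1.51*sin(w)^2 + 9.63*sin(w) + 0.3)^2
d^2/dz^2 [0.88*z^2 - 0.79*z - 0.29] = 1.76000000000000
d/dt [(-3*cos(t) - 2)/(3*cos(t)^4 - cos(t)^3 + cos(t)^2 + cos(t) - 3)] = -(54*sin(t)^4 - 102*sin(t)^2 + 35*cos(t) + 9*cos(3*t) + 70)*sin(t)/(2*(3*sin(t)^4 + sin(t)^2*cos(t) - 7*sin(t)^2 + 1)^2)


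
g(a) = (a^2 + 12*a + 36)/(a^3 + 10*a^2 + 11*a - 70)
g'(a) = (2*a + 12)/(a^3 + 10*a^2 + 11*a - 70) + (-3*a^2 - 20*a - 11)*(a^2 + 12*a + 36)/(a^3 + 10*a^2 + 11*a - 70)^2 = (-a^4 - 24*a^3 - 217*a^2 - 860*a - 1236)/(a^6 + 20*a^5 + 122*a^4 + 80*a^3 - 1279*a^2 - 1540*a + 4900)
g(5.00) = 0.34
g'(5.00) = -0.11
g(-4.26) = -0.24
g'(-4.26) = 0.10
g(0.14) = -0.55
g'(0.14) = -0.29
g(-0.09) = -0.49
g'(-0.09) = -0.23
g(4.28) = 0.44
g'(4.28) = -0.20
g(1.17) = -1.23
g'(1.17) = -1.47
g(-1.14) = -0.33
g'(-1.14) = -0.10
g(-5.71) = 0.01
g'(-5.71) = 0.09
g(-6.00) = 0.00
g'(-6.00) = 0.00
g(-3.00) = -0.22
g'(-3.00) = -0.03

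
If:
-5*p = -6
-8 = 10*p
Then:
No Solution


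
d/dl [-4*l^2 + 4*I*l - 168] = -8*l + 4*I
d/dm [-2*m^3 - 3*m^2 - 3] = 6*m*(-m - 1)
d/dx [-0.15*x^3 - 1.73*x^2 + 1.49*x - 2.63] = -0.45*x^2 - 3.46*x + 1.49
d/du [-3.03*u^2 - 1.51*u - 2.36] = -6.06*u - 1.51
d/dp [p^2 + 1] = 2*p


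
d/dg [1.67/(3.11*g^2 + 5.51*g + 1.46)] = (-10.3874*g - 9.2017)/(3.11*g^2 + 5.51*g + 1.46)^2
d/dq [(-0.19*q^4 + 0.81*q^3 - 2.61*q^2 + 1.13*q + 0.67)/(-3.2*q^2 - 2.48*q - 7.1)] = (1.216*q^5 - 1.1784*q^4 + 1.3784*q^3 - 7.1642*q^2 + 41.35*q - 6.3614)/(10.24*q^4 + 15.872*q^3 + 51.5904*q^2 + 35.216*q + 50.41)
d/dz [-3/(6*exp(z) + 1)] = 18*exp(z)/(6*exp(z) + 1)^2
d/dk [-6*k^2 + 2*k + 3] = 2 - 12*k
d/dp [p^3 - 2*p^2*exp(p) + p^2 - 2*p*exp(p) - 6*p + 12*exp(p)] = -2*p^2*exp(p) + 3*p^2 - 6*p*exp(p) + 2*p + 10*exp(p) - 6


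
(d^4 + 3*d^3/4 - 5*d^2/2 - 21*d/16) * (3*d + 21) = 3*d^5 + 93*d^4/4 + 33*d^3/4 - 903*d^2/16 - 441*d/16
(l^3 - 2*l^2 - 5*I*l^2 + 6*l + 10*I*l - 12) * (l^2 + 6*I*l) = l^5 - 2*l^4 + I*l^4 + 36*l^3 - 2*I*l^3 - 72*l^2 + 36*I*l^2 - 72*I*l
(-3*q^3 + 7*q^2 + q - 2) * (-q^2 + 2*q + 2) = 3*q^5 - 13*q^4 + 7*q^3 + 18*q^2 - 2*q - 4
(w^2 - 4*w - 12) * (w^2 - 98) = w^4 - 4*w^3 - 110*w^2 + 392*w + 1176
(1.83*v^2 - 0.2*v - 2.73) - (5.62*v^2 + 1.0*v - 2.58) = -3.79*v^2 - 1.2*v - 0.15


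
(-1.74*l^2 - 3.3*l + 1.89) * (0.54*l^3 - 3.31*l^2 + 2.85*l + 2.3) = -0.9396*l^5 + 3.9774*l^4 + 6.9846*l^3 - 19.6629*l^2 - 2.2035*l + 4.347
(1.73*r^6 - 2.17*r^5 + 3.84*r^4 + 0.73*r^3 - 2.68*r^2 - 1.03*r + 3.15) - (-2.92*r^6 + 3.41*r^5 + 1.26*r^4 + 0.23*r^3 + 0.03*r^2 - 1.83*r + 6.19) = 4.65*r^6 - 5.58*r^5 + 2.58*r^4 + 0.5*r^3 - 2.71*r^2 + 0.8*r - 3.04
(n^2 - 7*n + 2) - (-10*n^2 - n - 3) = 11*n^2 - 6*n + 5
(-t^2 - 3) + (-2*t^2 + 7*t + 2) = -3*t^2 + 7*t - 1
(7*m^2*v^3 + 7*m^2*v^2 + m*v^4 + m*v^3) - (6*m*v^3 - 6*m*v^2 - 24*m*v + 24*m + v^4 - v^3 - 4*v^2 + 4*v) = 7*m^2*v^3 + 7*m^2*v^2 + m*v^4 - 5*m*v^3 + 6*m*v^2 + 24*m*v - 24*m - v^4 + v^3 + 4*v^2 - 4*v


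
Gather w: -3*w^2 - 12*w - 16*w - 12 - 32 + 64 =-3*w^2 - 28*w + 20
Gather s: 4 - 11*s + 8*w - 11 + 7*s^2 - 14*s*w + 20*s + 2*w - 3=7*s^2 + s*(9 - 14*w) + 10*w - 10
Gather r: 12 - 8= 4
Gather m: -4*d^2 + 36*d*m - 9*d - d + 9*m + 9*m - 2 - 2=-4*d^2 - 10*d + m*(36*d + 18) - 4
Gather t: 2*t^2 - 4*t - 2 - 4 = 2*t^2 - 4*t - 6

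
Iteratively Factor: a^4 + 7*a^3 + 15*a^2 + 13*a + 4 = (a + 1)*(a^3 + 6*a^2 + 9*a + 4) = (a + 1)^2*(a^2 + 5*a + 4) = (a + 1)^2*(a + 4)*(a + 1)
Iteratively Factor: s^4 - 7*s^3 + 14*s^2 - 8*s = (s - 4)*(s^3 - 3*s^2 + 2*s) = (s - 4)*(s - 1)*(s^2 - 2*s) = s*(s - 4)*(s - 1)*(s - 2)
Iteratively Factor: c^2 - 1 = (c - 1)*(c + 1)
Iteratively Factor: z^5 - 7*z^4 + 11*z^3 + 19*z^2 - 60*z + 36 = (z - 2)*(z^4 - 5*z^3 + z^2 + 21*z - 18) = (z - 2)*(z - 1)*(z^3 - 4*z^2 - 3*z + 18) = (z - 2)*(z - 1)*(z + 2)*(z^2 - 6*z + 9) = (z - 3)*(z - 2)*(z - 1)*(z + 2)*(z - 3)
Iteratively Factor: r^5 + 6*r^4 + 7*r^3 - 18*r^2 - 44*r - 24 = (r - 2)*(r^4 + 8*r^3 + 23*r^2 + 28*r + 12) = (r - 2)*(r + 1)*(r^3 + 7*r^2 + 16*r + 12) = (r - 2)*(r + 1)*(r + 2)*(r^2 + 5*r + 6) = (r - 2)*(r + 1)*(r + 2)*(r + 3)*(r + 2)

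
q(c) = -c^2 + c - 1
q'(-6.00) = 13.00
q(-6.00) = -43.00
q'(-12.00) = 25.00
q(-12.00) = -157.00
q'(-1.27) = 3.54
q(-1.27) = -3.88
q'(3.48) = -5.96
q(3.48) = -9.63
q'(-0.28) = 1.56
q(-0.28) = -1.36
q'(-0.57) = 2.14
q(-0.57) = -1.89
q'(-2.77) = 6.54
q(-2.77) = -11.44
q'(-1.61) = 4.22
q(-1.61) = -5.20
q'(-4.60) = 10.20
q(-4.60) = -26.76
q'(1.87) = -2.74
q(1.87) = -2.63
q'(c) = 1 - 2*c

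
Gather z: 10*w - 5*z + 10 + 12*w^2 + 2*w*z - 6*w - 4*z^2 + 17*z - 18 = 12*w^2 + 4*w - 4*z^2 + z*(2*w + 12) - 8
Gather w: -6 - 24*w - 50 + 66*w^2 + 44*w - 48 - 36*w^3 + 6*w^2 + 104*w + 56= -36*w^3 + 72*w^2 + 124*w - 48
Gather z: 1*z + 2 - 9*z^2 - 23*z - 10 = -9*z^2 - 22*z - 8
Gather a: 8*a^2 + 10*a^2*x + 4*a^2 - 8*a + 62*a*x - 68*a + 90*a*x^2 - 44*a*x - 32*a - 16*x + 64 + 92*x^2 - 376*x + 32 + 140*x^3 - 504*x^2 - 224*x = a^2*(10*x + 12) + a*(90*x^2 + 18*x - 108) + 140*x^3 - 412*x^2 - 616*x + 96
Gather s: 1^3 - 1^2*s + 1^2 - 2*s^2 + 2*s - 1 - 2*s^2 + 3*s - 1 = -4*s^2 + 4*s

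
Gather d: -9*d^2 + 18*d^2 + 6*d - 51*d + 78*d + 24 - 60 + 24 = 9*d^2 + 33*d - 12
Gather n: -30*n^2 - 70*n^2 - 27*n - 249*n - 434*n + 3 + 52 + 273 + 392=-100*n^2 - 710*n + 720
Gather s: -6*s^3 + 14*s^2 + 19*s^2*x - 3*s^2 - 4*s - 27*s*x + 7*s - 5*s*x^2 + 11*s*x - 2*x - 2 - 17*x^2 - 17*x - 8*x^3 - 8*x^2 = -6*s^3 + s^2*(19*x + 11) + s*(-5*x^2 - 16*x + 3) - 8*x^3 - 25*x^2 - 19*x - 2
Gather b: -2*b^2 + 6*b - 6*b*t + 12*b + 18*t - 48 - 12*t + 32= -2*b^2 + b*(18 - 6*t) + 6*t - 16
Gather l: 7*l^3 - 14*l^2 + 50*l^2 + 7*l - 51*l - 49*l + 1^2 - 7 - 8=7*l^3 + 36*l^2 - 93*l - 14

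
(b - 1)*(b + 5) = b^2 + 4*b - 5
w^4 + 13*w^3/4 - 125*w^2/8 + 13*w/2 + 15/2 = (w - 2)*(w - 5/4)*(w + 1/2)*(w + 6)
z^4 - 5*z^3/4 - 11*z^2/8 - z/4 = z*(z - 2)*(z + 1/4)*(z + 1/2)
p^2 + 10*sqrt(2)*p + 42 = (p + 3*sqrt(2))*(p + 7*sqrt(2))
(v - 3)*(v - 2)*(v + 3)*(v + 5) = v^4 + 3*v^3 - 19*v^2 - 27*v + 90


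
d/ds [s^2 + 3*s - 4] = 2*s + 3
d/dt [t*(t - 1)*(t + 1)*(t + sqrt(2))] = 4*t^3 + 3*sqrt(2)*t^2 - 2*t - sqrt(2)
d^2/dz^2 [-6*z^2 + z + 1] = -12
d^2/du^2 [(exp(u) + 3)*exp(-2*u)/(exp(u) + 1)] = 2*(2*exp(3*u) + 15*exp(2*u) + 17*exp(u) + 6)*exp(-2*u)/(exp(3*u) + 3*exp(2*u) + 3*exp(u) + 1)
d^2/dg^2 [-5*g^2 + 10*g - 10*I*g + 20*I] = -10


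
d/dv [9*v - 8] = 9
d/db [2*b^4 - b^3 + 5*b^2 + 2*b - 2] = 8*b^3 - 3*b^2 + 10*b + 2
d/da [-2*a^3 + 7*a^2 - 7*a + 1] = -6*a^2 + 14*a - 7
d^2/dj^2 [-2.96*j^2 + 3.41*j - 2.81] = -5.92000000000000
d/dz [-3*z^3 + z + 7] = 1 - 9*z^2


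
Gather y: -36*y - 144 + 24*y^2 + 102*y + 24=24*y^2 + 66*y - 120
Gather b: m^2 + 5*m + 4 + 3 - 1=m^2 + 5*m + 6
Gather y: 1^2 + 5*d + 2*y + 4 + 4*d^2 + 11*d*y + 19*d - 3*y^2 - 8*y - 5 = 4*d^2 + 24*d - 3*y^2 + y*(11*d - 6)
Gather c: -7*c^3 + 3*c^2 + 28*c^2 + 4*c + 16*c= -7*c^3 + 31*c^2 + 20*c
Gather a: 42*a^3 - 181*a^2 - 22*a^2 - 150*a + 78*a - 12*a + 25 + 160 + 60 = 42*a^3 - 203*a^2 - 84*a + 245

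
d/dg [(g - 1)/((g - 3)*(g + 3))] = (-g^2 + 2*g - 9)/(g^4 - 18*g^2 + 81)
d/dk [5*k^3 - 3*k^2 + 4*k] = 15*k^2 - 6*k + 4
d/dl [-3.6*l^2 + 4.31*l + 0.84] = 4.31 - 7.2*l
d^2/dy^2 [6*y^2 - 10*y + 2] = 12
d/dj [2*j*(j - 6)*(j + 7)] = 6*j^2 + 4*j - 84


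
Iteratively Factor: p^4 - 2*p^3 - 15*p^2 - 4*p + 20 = (p - 5)*(p^3 + 3*p^2 - 4) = (p - 5)*(p + 2)*(p^2 + p - 2) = (p - 5)*(p - 1)*(p + 2)*(p + 2)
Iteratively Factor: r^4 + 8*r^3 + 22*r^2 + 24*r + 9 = (r + 3)*(r^3 + 5*r^2 + 7*r + 3) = (r + 1)*(r + 3)*(r^2 + 4*r + 3) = (r + 1)^2*(r + 3)*(r + 3)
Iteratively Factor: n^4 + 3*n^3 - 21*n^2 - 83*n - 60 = (n - 5)*(n^3 + 8*n^2 + 19*n + 12) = (n - 5)*(n + 4)*(n^2 + 4*n + 3) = (n - 5)*(n + 3)*(n + 4)*(n + 1)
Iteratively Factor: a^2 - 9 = (a + 3)*(a - 3)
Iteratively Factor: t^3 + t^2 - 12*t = (t - 3)*(t^2 + 4*t) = (t - 3)*(t + 4)*(t)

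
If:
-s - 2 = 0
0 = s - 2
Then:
No Solution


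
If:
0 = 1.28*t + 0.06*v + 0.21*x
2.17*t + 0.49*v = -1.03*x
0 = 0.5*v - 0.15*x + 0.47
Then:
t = -0.04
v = -0.80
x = 0.46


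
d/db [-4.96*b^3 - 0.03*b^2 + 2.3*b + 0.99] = -14.88*b^2 - 0.06*b + 2.3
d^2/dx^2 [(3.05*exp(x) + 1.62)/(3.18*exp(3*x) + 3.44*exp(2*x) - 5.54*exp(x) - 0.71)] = (123.37128*exp(6*x) + 247.532472*exp(5*x) + 445.958864*exp(4*x) + 167.24945*exp(3*x) - 15.005292*exp(2*x) + 53.550274*exp(x) - 4.834603)*exp(x)/(32.157432*exp(9*x) + 104.359968*exp(8*x) - 55.175544*exp(7*x) - 344.450836*exp(6*x) + 49.5224400000001*exp(5*x) + 366.581016*exp(4*x) - 84.036974*exp(3*x) - 60.170796*exp(2*x) - 8.378142*exp(x) - 0.357911)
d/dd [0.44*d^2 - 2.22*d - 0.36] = 0.88*d - 2.22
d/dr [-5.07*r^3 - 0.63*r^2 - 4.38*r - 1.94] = -15.21*r^2 - 1.26*r - 4.38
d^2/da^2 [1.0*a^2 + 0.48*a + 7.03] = 2.00000000000000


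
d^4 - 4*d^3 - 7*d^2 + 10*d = d*(d - 5)*(d - 1)*(d + 2)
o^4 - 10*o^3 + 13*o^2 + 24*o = o*(o - 8)*(o - 3)*(o + 1)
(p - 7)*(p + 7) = p^2 - 49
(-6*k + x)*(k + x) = -6*k^2 - 5*k*x + x^2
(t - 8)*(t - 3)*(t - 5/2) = t^3 - 27*t^2/2 + 103*t/2 - 60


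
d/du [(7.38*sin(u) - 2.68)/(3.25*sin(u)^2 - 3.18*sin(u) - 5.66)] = (-23.985*sin(u)^2 + 17.42*sin(u) - 50.2932)*cos(u)/(10.5625*sin(u)^4 - 20.67*sin(u)^3 - 26.6776*sin(u)^2 + 35.9976*sin(u) + 32.0356)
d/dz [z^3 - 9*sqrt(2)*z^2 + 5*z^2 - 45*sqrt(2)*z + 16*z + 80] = 3*z^2 - 18*sqrt(2)*z + 10*z - 45*sqrt(2) + 16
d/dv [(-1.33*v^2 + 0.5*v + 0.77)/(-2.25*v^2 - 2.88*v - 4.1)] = (4.9554*v^2 + 14.371*v + 0.1676)/(5.0625*v^4 + 12.96*v^3 + 26.7444*v^2 + 23.616*v + 16.81)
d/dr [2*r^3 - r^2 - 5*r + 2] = 6*r^2 - 2*r - 5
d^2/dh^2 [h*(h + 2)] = 2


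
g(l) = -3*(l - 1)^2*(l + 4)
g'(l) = -3*(l - 1)^2 - 3*(l + 4)*(2*l - 2) = -9*l^2 - 12*l + 21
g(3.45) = -134.16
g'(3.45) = -127.52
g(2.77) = -63.63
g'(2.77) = -81.30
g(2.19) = -26.30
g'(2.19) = -48.44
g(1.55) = -5.04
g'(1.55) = -19.22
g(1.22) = -0.76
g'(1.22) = -7.04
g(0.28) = -6.66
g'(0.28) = 16.93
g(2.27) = -30.34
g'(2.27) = -52.62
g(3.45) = -134.16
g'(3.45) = -127.52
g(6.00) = -750.00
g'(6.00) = -375.00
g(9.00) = -2496.00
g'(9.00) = -816.00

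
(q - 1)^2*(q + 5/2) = q^3 + q^2/2 - 4*q + 5/2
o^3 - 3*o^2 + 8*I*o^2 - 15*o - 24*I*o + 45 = (o - 3)*(o + 3*I)*(o + 5*I)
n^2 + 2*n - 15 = (n - 3)*(n + 5)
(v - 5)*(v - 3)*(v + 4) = v^3 - 4*v^2 - 17*v + 60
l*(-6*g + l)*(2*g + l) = -12*g^2*l - 4*g*l^2 + l^3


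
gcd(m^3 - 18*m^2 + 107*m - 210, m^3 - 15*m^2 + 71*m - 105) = m^2 - 12*m + 35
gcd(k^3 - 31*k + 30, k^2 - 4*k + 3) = k - 1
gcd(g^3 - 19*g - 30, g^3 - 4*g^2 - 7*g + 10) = g^2 - 3*g - 10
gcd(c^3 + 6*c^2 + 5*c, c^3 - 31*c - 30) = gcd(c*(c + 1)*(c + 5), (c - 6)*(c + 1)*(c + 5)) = c^2 + 6*c + 5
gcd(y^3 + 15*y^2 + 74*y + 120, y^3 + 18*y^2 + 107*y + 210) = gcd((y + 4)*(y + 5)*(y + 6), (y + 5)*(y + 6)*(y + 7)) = y^2 + 11*y + 30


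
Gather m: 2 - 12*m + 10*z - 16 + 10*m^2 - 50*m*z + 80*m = 10*m^2 + m*(68 - 50*z) + 10*z - 14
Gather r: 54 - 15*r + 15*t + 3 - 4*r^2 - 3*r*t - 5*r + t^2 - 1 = -4*r^2 + r*(-3*t - 20) + t^2 + 15*t + 56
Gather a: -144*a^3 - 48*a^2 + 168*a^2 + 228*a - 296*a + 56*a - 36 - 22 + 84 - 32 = -144*a^3 + 120*a^2 - 12*a - 6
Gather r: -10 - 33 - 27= -70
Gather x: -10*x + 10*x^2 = 10*x^2 - 10*x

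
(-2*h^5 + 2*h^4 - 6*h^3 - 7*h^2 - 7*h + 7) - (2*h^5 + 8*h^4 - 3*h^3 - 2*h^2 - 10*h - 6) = -4*h^5 - 6*h^4 - 3*h^3 - 5*h^2 + 3*h + 13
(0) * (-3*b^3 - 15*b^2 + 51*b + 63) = 0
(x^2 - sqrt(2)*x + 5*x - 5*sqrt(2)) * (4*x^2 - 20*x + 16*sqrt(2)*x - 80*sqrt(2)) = 4*x^4 + 12*sqrt(2)*x^3 - 132*x^2 - 300*sqrt(2)*x + 800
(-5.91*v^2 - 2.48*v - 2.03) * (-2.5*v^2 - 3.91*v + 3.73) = 14.775*v^4 + 29.3081*v^3 - 7.2725*v^2 - 1.3131*v - 7.5719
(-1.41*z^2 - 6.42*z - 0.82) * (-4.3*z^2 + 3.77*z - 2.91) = 6.063*z^4 + 22.2903*z^3 - 16.5743*z^2 + 15.5908*z + 2.3862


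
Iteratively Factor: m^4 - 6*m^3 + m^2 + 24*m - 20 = (m + 2)*(m^3 - 8*m^2 + 17*m - 10) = (m - 5)*(m + 2)*(m^2 - 3*m + 2) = (m - 5)*(m - 1)*(m + 2)*(m - 2)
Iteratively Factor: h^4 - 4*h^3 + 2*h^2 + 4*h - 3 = (h - 1)*(h^3 - 3*h^2 - h + 3) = (h - 3)*(h - 1)*(h^2 - 1) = (h - 3)*(h - 1)^2*(h + 1)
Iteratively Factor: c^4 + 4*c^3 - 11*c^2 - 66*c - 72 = (c - 4)*(c^3 + 8*c^2 + 21*c + 18) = (c - 4)*(c + 3)*(c^2 + 5*c + 6) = (c - 4)*(c + 3)^2*(c + 2)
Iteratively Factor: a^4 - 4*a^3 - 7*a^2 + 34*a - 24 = (a - 4)*(a^3 - 7*a + 6) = (a - 4)*(a - 2)*(a^2 + 2*a - 3) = (a - 4)*(a - 2)*(a - 1)*(a + 3)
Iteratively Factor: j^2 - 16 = (j - 4)*(j + 4)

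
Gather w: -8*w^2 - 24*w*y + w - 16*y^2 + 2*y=-8*w^2 + w*(1 - 24*y) - 16*y^2 + 2*y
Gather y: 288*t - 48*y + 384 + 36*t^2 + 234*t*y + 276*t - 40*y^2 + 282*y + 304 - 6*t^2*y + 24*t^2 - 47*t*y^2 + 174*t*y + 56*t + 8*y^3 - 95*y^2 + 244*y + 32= 60*t^2 + 620*t + 8*y^3 + y^2*(-47*t - 135) + y*(-6*t^2 + 408*t + 478) + 720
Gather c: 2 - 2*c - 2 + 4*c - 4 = 2*c - 4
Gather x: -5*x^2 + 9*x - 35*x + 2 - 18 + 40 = -5*x^2 - 26*x + 24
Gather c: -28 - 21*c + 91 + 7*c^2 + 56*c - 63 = 7*c^2 + 35*c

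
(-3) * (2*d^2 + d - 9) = -6*d^2 - 3*d + 27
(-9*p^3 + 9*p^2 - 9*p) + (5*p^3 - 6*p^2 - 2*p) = -4*p^3 + 3*p^2 - 11*p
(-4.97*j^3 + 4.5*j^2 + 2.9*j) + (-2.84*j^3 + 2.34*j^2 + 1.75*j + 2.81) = -7.81*j^3 + 6.84*j^2 + 4.65*j + 2.81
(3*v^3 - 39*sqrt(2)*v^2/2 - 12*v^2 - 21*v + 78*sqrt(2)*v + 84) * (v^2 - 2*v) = 3*v^5 - 39*sqrt(2)*v^4/2 - 18*v^4 + 3*v^3 + 117*sqrt(2)*v^3 - 156*sqrt(2)*v^2 + 126*v^2 - 168*v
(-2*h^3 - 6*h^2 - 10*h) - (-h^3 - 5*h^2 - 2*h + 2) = -h^3 - h^2 - 8*h - 2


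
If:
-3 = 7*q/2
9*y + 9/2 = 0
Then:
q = -6/7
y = -1/2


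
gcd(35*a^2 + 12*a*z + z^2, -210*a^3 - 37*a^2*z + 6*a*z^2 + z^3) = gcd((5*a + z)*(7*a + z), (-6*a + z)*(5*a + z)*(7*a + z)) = 35*a^2 + 12*a*z + z^2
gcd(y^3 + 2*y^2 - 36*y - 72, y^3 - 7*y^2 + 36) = y^2 - 4*y - 12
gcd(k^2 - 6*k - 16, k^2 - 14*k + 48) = k - 8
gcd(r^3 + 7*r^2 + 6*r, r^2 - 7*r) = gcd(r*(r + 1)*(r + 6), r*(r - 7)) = r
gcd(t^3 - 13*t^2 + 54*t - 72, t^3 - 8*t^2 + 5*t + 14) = 1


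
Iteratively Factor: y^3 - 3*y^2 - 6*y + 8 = (y + 2)*(y^2 - 5*y + 4) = (y - 4)*(y + 2)*(y - 1)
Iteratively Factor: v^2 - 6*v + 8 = (v - 4)*(v - 2)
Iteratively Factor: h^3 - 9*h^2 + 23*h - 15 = (h - 1)*(h^2 - 8*h + 15) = (h - 5)*(h - 1)*(h - 3)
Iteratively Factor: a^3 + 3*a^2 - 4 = (a + 2)*(a^2 + a - 2) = (a + 2)^2*(a - 1)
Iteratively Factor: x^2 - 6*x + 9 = (x - 3)*(x - 3)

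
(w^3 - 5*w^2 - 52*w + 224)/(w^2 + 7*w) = w - 12 + 32/w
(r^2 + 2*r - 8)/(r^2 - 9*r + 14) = (r + 4)/(r - 7)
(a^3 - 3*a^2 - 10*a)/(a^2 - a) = (a^2 - 3*a - 10)/(a - 1)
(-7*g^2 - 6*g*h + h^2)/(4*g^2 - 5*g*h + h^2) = (-7*g^2 - 6*g*h + h^2)/(4*g^2 - 5*g*h + h^2)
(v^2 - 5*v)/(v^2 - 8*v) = (v - 5)/(v - 8)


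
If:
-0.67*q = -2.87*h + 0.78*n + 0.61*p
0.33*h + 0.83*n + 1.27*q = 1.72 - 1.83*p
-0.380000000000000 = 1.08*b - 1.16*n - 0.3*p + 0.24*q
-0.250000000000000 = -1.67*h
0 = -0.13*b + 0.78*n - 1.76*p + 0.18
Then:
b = -3.12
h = 0.15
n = -1.81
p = -0.47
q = 3.17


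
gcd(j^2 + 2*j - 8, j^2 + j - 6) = j - 2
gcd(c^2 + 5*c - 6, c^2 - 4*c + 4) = 1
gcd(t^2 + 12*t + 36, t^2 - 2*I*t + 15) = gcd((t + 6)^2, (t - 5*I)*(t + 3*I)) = 1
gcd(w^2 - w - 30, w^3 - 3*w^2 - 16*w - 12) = w - 6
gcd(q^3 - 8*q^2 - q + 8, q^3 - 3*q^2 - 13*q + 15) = q - 1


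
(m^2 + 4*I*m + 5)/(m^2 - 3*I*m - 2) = (m + 5*I)/(m - 2*I)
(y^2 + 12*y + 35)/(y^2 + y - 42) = (y + 5)/(y - 6)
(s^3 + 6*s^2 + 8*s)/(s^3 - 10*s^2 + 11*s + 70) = s*(s + 4)/(s^2 - 12*s + 35)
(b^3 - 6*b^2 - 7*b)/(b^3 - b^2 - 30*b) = (-b^2 + 6*b + 7)/(-b^2 + b + 30)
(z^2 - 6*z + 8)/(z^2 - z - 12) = (z - 2)/(z + 3)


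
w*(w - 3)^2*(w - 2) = w^4 - 8*w^3 + 21*w^2 - 18*w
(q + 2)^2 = q^2 + 4*q + 4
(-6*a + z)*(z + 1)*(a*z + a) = -6*a^2*z^2 - 12*a^2*z - 6*a^2 + a*z^3 + 2*a*z^2 + a*z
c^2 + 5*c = c*(c + 5)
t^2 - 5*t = t*(t - 5)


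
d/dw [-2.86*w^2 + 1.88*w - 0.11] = 1.88 - 5.72*w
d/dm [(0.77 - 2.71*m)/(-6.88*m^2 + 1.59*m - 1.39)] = (-18.6448*m^2 + 10.5952*m + 2.5426)/(47.3344*m^4 - 21.8784*m^3 + 21.6545*m^2 - 4.4202*m + 1.9321)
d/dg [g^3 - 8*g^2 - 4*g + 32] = 3*g^2 - 16*g - 4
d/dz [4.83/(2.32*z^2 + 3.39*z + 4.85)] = (-22.4112*z - 16.3737)/(2.32*z^2 + 3.39*z + 4.85)^2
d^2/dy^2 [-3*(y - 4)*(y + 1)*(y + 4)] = -18*y - 6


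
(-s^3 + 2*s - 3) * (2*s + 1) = -2*s^4 - s^3 + 4*s^2 - 4*s - 3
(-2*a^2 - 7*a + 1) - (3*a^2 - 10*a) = -5*a^2 + 3*a + 1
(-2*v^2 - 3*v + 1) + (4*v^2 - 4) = 2*v^2 - 3*v - 3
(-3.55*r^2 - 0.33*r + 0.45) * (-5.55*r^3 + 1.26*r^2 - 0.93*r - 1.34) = 19.7025*r^5 - 2.6415*r^4 + 0.3882*r^3 + 5.6309*r^2 + 0.0237*r - 0.603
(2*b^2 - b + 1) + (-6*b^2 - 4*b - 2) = -4*b^2 - 5*b - 1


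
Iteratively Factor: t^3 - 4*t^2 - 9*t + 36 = (t - 3)*(t^2 - t - 12) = (t - 3)*(t + 3)*(t - 4)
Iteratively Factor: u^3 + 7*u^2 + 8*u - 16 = (u - 1)*(u^2 + 8*u + 16) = (u - 1)*(u + 4)*(u + 4)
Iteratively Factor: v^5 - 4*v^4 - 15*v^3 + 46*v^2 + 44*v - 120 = (v - 2)*(v^4 - 2*v^3 - 19*v^2 + 8*v + 60) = (v - 5)*(v - 2)*(v^3 + 3*v^2 - 4*v - 12) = (v - 5)*(v - 2)^2*(v^2 + 5*v + 6) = (v - 5)*(v - 2)^2*(v + 3)*(v + 2)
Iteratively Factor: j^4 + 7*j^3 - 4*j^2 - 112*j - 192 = (j + 4)*(j^3 + 3*j^2 - 16*j - 48) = (j + 4)^2*(j^2 - j - 12) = (j - 4)*(j + 4)^2*(j + 3)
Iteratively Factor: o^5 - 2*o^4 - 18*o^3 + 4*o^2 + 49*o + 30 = (o + 1)*(o^4 - 3*o^3 - 15*o^2 + 19*o + 30) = (o + 1)*(o + 3)*(o^3 - 6*o^2 + 3*o + 10) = (o - 2)*(o + 1)*(o + 3)*(o^2 - 4*o - 5) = (o - 5)*(o - 2)*(o + 1)*(o + 3)*(o + 1)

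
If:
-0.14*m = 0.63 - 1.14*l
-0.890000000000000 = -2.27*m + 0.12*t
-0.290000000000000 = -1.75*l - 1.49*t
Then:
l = 0.60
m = 0.37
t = -0.51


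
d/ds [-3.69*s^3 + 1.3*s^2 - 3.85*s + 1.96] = -11.07*s^2 + 2.6*s - 3.85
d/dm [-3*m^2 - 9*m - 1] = -6*m - 9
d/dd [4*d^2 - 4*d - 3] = 8*d - 4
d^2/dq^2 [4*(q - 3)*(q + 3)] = 8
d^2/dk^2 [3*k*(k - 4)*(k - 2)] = 18*k - 36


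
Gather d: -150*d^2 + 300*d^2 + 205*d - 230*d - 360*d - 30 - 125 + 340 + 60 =150*d^2 - 385*d + 245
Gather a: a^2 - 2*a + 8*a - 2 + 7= a^2 + 6*a + 5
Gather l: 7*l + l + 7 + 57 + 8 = 8*l + 72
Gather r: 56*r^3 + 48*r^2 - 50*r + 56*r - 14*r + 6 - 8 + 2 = 56*r^3 + 48*r^2 - 8*r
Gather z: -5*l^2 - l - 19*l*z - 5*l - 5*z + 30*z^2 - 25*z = -5*l^2 - 6*l + 30*z^2 + z*(-19*l - 30)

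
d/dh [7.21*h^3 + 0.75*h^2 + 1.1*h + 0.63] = 21.63*h^2 + 1.5*h + 1.1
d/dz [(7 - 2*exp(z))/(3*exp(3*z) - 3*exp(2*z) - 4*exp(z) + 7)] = (12*exp(3*z) - 69*exp(2*z) + 42*exp(z) + 14)*exp(z)/(9*exp(6*z) - 18*exp(5*z) - 15*exp(4*z) + 66*exp(3*z) - 26*exp(2*z) - 56*exp(z) + 49)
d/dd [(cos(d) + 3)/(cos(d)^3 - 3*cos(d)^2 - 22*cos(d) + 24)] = (-33*cos(d)/2 + 3*cos(2*d) + cos(3*d)/2 - 87)*sin(d)/(cos(d)^3 - 3*cos(d)^2 - 22*cos(d) + 24)^2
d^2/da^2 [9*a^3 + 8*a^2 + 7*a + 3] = 54*a + 16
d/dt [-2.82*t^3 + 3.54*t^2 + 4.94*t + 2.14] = -8.46*t^2 + 7.08*t + 4.94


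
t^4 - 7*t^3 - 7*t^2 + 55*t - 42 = (t - 7)*(t - 2)*(t - 1)*(t + 3)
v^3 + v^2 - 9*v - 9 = (v - 3)*(v + 1)*(v + 3)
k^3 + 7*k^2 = k^2*(k + 7)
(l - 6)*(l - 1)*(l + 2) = l^3 - 5*l^2 - 8*l + 12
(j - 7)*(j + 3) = j^2 - 4*j - 21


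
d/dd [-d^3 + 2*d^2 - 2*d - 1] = -3*d^2 + 4*d - 2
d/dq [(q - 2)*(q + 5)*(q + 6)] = 3*q^2 + 18*q + 8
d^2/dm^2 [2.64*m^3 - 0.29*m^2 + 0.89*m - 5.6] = 15.84*m - 0.58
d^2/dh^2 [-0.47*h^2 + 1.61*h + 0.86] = -0.940000000000000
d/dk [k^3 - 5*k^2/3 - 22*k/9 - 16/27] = 3*k^2 - 10*k/3 - 22/9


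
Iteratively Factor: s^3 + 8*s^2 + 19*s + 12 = (s + 1)*(s^2 + 7*s + 12) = (s + 1)*(s + 4)*(s + 3)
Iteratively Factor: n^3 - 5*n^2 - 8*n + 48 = (n - 4)*(n^2 - n - 12) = (n - 4)^2*(n + 3)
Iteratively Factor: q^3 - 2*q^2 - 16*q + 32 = (q - 4)*(q^2 + 2*q - 8) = (q - 4)*(q - 2)*(q + 4)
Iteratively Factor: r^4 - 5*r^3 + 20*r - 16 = (r - 2)*(r^3 - 3*r^2 - 6*r + 8) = (r - 4)*(r - 2)*(r^2 + r - 2) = (r - 4)*(r - 2)*(r + 2)*(r - 1)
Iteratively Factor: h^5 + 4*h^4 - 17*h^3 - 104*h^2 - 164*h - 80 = (h + 2)*(h^4 + 2*h^3 - 21*h^2 - 62*h - 40) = (h - 5)*(h + 2)*(h^3 + 7*h^2 + 14*h + 8) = (h - 5)*(h + 2)^2*(h^2 + 5*h + 4) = (h - 5)*(h + 2)^2*(h + 4)*(h + 1)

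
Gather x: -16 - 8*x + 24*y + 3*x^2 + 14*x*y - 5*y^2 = 3*x^2 + x*(14*y - 8) - 5*y^2 + 24*y - 16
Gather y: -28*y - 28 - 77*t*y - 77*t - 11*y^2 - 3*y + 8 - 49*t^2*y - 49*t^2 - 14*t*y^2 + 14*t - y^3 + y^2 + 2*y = -49*t^2 - 63*t - y^3 + y^2*(-14*t - 10) + y*(-49*t^2 - 77*t - 29) - 20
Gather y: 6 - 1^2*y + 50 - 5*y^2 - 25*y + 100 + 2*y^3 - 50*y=2*y^3 - 5*y^2 - 76*y + 156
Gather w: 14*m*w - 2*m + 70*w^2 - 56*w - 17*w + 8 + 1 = -2*m + 70*w^2 + w*(14*m - 73) + 9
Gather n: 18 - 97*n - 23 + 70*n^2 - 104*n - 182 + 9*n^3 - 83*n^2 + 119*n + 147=9*n^3 - 13*n^2 - 82*n - 40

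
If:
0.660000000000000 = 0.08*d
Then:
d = 8.25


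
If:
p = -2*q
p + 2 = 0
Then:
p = -2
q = 1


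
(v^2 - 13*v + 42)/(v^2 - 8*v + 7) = (v - 6)/(v - 1)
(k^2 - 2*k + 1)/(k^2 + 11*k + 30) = (k^2 - 2*k + 1)/(k^2 + 11*k + 30)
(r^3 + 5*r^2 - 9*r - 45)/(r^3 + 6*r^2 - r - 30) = (r - 3)/(r - 2)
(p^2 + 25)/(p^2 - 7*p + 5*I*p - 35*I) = (p - 5*I)/(p - 7)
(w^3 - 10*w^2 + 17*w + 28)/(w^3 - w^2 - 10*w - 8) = (w - 7)/(w + 2)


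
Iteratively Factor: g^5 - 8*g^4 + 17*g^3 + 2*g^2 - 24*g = (g - 3)*(g^4 - 5*g^3 + 2*g^2 + 8*g) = (g - 3)*(g + 1)*(g^3 - 6*g^2 + 8*g) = (g - 3)*(g - 2)*(g + 1)*(g^2 - 4*g) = g*(g - 3)*(g - 2)*(g + 1)*(g - 4)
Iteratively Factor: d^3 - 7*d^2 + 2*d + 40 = (d - 4)*(d^2 - 3*d - 10) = (d - 4)*(d + 2)*(d - 5)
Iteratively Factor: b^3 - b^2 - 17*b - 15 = (b - 5)*(b^2 + 4*b + 3) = (b - 5)*(b + 1)*(b + 3)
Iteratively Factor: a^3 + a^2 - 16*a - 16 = (a + 1)*(a^2 - 16) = (a - 4)*(a + 1)*(a + 4)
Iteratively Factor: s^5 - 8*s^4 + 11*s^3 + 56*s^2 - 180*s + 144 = (s + 3)*(s^4 - 11*s^3 + 44*s^2 - 76*s + 48) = (s - 4)*(s + 3)*(s^3 - 7*s^2 + 16*s - 12) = (s - 4)*(s - 2)*(s + 3)*(s^2 - 5*s + 6) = (s - 4)*(s - 2)^2*(s + 3)*(s - 3)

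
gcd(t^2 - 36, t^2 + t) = 1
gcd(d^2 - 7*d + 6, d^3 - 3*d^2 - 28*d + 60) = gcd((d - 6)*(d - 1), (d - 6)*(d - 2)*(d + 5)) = d - 6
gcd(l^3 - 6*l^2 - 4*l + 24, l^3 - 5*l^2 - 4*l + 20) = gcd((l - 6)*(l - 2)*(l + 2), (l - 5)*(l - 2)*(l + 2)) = l^2 - 4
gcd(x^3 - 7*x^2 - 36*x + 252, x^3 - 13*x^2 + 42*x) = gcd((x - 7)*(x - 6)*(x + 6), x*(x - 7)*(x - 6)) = x^2 - 13*x + 42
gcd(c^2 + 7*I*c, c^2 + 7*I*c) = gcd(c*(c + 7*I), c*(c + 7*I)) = c^2 + 7*I*c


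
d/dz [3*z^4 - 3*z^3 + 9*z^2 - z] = 12*z^3 - 9*z^2 + 18*z - 1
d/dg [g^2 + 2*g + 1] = 2*g + 2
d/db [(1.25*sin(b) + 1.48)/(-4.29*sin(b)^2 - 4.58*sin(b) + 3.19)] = (5.3625*sin(b)^2 + 12.6984*sin(b) + 10.7659)*cos(b)/(18.4041*sin(b)^4 + 39.2964*sin(b)^3 - 6.3938*sin(b)^2 - 29.2204*sin(b) + 10.1761)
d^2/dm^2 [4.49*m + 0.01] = 0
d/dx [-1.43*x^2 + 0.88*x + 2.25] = 0.88 - 2.86*x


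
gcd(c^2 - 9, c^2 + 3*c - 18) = c - 3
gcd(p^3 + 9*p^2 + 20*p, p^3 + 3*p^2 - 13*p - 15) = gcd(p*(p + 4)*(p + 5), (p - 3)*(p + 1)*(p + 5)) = p + 5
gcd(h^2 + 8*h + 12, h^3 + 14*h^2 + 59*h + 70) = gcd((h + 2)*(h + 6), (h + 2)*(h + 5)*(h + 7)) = h + 2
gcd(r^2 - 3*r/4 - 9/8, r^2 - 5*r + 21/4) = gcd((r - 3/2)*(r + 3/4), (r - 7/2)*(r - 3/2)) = r - 3/2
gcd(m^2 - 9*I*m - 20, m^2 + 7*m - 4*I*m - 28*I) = m - 4*I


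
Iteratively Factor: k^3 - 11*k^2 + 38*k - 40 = (k - 2)*(k^2 - 9*k + 20) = (k - 4)*(k - 2)*(k - 5)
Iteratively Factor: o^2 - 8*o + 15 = (o - 5)*(o - 3)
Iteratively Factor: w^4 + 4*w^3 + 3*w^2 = (w)*(w^3 + 4*w^2 + 3*w) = w*(w + 3)*(w^2 + w) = w^2*(w + 3)*(w + 1)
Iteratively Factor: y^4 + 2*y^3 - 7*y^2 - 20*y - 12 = (y - 3)*(y^3 + 5*y^2 + 8*y + 4) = (y - 3)*(y + 1)*(y^2 + 4*y + 4) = (y - 3)*(y + 1)*(y + 2)*(y + 2)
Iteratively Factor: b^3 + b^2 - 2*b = (b - 1)*(b^2 + 2*b) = b*(b - 1)*(b + 2)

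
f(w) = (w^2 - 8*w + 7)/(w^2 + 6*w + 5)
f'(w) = (-2*w - 6)*(w^2 - 8*w + 7)/(w^2 + 6*w + 5)^2 + (2*w - 8)/(w^2 + 6*w + 5)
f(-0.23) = 2.42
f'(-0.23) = -5.96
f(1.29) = -0.11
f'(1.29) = -0.31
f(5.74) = -0.08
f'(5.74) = 0.07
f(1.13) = -0.06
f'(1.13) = -0.40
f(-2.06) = -8.90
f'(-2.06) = -1.48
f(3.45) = -0.23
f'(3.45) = 0.05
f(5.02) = -0.13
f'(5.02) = 0.07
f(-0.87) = 27.41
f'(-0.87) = -235.63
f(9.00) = 0.11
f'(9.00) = 0.05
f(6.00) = -0.06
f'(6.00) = 0.07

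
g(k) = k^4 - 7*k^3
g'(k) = 4*k^3 - 21*k^2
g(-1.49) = 28.08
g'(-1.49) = -59.85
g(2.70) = -84.64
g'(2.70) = -74.36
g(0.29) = -0.16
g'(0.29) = -1.67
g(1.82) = -31.23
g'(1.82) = -45.45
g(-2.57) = 162.45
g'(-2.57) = -206.60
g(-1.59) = 34.53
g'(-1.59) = -69.17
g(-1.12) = 11.41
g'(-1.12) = -31.96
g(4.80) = -243.30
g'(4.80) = -41.47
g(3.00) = -108.00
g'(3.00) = -81.00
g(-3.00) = 270.00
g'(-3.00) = -297.00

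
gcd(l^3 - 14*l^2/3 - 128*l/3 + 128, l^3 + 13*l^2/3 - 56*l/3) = l - 8/3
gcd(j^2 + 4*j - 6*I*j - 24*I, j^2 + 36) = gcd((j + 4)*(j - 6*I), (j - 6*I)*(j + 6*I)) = j - 6*I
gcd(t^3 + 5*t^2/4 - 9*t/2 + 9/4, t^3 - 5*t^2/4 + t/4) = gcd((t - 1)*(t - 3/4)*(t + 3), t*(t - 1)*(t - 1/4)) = t - 1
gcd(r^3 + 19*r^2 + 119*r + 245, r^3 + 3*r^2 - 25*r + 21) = r + 7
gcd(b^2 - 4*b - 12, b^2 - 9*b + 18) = b - 6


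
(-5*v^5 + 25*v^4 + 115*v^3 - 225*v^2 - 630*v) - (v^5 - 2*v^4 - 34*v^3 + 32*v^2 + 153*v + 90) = -6*v^5 + 27*v^4 + 149*v^3 - 257*v^2 - 783*v - 90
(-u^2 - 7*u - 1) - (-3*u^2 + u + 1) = 2*u^2 - 8*u - 2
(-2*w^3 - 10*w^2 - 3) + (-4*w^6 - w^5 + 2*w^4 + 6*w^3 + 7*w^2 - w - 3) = -4*w^6 - w^5 + 2*w^4 + 4*w^3 - 3*w^2 - w - 6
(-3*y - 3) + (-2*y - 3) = -5*y - 6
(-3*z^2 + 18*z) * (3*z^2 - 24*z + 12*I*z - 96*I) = -9*z^4 + 126*z^3 - 36*I*z^3 - 432*z^2 + 504*I*z^2 - 1728*I*z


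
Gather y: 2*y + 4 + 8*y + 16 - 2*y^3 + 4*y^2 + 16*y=-2*y^3 + 4*y^2 + 26*y + 20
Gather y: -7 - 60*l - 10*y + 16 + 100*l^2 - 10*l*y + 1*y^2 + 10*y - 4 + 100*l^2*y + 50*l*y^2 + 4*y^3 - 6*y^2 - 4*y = 100*l^2 - 60*l + 4*y^3 + y^2*(50*l - 5) + y*(100*l^2 - 10*l - 4) + 5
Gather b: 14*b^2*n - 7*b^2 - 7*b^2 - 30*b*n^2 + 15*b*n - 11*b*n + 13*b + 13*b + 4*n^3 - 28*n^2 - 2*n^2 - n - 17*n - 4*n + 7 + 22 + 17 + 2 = b^2*(14*n - 14) + b*(-30*n^2 + 4*n + 26) + 4*n^3 - 30*n^2 - 22*n + 48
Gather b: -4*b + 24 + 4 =28 - 4*b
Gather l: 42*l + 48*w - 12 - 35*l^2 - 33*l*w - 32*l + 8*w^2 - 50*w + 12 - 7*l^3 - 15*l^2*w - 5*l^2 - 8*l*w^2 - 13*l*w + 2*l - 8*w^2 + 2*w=-7*l^3 + l^2*(-15*w - 40) + l*(-8*w^2 - 46*w + 12)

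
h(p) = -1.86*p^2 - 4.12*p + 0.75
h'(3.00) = -15.28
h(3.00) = -28.35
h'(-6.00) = 18.20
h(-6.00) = -41.49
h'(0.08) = -4.42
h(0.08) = 0.41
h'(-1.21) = 0.38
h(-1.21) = 3.01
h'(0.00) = -4.12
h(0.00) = 0.75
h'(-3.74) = 9.79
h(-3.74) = -9.86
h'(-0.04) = -3.97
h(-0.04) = 0.91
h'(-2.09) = 3.65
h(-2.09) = 1.24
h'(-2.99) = 7.00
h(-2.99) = -3.56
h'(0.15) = -4.68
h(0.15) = 0.09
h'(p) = -3.72*p - 4.12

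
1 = 1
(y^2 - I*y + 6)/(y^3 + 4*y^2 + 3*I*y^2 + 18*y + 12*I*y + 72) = (y + 2*I)/(y^2 + y*(4 + 6*I) + 24*I)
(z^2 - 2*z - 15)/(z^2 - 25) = (z + 3)/(z + 5)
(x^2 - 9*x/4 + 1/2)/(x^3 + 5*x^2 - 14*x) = (x - 1/4)/(x*(x + 7))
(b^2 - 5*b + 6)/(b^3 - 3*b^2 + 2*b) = (b - 3)/(b*(b - 1))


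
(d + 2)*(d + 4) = d^2 + 6*d + 8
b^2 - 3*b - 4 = (b - 4)*(b + 1)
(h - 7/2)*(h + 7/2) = h^2 - 49/4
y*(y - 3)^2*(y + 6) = y^4 - 27*y^2 + 54*y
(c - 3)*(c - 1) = c^2 - 4*c + 3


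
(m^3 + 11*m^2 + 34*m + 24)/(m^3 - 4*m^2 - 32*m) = (m^2 + 7*m + 6)/(m*(m - 8))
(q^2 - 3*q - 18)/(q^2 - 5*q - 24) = (q - 6)/(q - 8)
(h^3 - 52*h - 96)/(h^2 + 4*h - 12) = (h^2 - 6*h - 16)/(h - 2)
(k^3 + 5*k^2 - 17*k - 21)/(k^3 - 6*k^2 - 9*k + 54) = (k^2 + 8*k + 7)/(k^2 - 3*k - 18)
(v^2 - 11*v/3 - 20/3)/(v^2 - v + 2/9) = 3*(3*v^2 - 11*v - 20)/(9*v^2 - 9*v + 2)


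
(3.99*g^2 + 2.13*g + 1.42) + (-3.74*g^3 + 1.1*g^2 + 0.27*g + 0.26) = -3.74*g^3 + 5.09*g^2 + 2.4*g + 1.68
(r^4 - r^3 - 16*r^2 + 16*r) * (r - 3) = r^5 - 4*r^4 - 13*r^3 + 64*r^2 - 48*r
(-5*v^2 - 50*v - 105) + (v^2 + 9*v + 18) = -4*v^2 - 41*v - 87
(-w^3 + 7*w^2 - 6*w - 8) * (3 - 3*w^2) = 3*w^5 - 21*w^4 + 15*w^3 + 45*w^2 - 18*w - 24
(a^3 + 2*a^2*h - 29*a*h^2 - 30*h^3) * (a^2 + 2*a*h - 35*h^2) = a^5 + 4*a^4*h - 60*a^3*h^2 - 158*a^2*h^3 + 955*a*h^4 + 1050*h^5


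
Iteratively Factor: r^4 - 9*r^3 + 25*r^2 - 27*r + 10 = (r - 1)*(r^3 - 8*r^2 + 17*r - 10) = (r - 5)*(r - 1)*(r^2 - 3*r + 2) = (r - 5)*(r - 1)^2*(r - 2)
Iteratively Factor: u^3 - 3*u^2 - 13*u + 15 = (u - 1)*(u^2 - 2*u - 15) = (u - 1)*(u + 3)*(u - 5)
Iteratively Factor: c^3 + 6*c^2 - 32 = (c + 4)*(c^2 + 2*c - 8) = (c + 4)^2*(c - 2)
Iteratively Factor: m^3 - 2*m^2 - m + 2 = (m - 1)*(m^2 - m - 2) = (m - 1)*(m + 1)*(m - 2)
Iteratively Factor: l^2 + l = (l + 1)*(l)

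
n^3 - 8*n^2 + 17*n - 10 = (n - 5)*(n - 2)*(n - 1)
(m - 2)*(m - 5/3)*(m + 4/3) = m^3 - 7*m^2/3 - 14*m/9 + 40/9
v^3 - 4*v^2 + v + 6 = (v - 3)*(v - 2)*(v + 1)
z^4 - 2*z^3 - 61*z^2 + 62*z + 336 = (z - 8)*(z - 3)*(z + 2)*(z + 7)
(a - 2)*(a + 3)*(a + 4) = a^3 + 5*a^2 - 2*a - 24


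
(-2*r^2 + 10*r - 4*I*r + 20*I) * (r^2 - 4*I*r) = -2*r^4 + 10*r^3 + 4*I*r^3 - 16*r^2 - 20*I*r^2 + 80*r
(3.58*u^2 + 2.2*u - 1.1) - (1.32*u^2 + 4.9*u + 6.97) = 2.26*u^2 - 2.7*u - 8.07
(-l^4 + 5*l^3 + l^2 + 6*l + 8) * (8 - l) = l^5 - 13*l^4 + 39*l^3 + 2*l^2 + 40*l + 64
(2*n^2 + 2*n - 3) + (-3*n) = 2*n^2 - n - 3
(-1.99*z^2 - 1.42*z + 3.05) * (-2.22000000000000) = 4.4178*z^2 + 3.1524*z - 6.771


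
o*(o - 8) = o^2 - 8*o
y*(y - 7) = y^2 - 7*y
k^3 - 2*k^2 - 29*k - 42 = (k - 7)*(k + 2)*(k + 3)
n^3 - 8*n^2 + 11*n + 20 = (n - 5)*(n - 4)*(n + 1)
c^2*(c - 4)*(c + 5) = c^4 + c^3 - 20*c^2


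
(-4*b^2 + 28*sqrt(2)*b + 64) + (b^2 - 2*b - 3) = -3*b^2 - 2*b + 28*sqrt(2)*b + 61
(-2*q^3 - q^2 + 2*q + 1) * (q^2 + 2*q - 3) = -2*q^5 - 5*q^4 + 6*q^3 + 8*q^2 - 4*q - 3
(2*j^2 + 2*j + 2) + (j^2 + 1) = 3*j^2 + 2*j + 3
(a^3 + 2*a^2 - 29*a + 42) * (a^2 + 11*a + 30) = a^5 + 13*a^4 + 23*a^3 - 217*a^2 - 408*a + 1260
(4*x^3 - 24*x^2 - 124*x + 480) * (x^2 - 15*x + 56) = 4*x^5 - 84*x^4 + 460*x^3 + 996*x^2 - 14144*x + 26880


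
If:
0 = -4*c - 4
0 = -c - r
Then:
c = -1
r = 1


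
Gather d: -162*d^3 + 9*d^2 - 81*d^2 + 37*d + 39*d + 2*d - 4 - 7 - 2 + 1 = -162*d^3 - 72*d^2 + 78*d - 12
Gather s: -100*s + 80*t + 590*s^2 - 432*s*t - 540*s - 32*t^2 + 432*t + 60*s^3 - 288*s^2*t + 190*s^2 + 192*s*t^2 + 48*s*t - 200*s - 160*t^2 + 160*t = 60*s^3 + s^2*(780 - 288*t) + s*(192*t^2 - 384*t - 840) - 192*t^2 + 672*t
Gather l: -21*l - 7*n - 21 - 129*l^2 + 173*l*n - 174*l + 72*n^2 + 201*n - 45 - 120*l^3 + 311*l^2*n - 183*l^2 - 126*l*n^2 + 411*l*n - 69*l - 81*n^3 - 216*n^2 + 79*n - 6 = -120*l^3 + l^2*(311*n - 312) + l*(-126*n^2 + 584*n - 264) - 81*n^3 - 144*n^2 + 273*n - 72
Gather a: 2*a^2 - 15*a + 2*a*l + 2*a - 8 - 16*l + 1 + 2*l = 2*a^2 + a*(2*l - 13) - 14*l - 7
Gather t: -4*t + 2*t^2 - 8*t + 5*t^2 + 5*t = 7*t^2 - 7*t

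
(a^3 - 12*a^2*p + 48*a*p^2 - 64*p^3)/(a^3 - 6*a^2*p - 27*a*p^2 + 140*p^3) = (-a^2 + 8*a*p - 16*p^2)/(-a^2 + 2*a*p + 35*p^2)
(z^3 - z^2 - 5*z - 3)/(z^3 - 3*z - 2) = (z - 3)/(z - 2)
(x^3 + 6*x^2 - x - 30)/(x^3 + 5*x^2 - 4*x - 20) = (x + 3)/(x + 2)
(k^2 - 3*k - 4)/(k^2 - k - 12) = (k + 1)/(k + 3)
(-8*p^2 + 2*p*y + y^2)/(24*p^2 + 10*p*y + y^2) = (-2*p + y)/(6*p + y)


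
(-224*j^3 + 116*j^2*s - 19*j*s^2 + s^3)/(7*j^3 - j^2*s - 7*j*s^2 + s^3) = (32*j^2 - 12*j*s + s^2)/(-j^2 + s^2)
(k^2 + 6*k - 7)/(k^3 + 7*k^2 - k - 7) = 1/(k + 1)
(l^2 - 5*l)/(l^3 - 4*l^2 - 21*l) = (5 - l)/(-l^2 + 4*l + 21)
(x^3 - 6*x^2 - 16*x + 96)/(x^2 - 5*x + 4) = (x^2 - 2*x - 24)/(x - 1)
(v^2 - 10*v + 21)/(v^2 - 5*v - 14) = (v - 3)/(v + 2)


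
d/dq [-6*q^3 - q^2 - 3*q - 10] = -18*q^2 - 2*q - 3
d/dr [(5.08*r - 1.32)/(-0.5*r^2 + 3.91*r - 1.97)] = (2.54*r^2 - 1.32*r - 4.8464)/(0.25*r^4 - 3.91*r^3 + 17.2581*r^2 - 15.4054*r + 3.8809)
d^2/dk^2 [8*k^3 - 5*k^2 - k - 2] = 48*k - 10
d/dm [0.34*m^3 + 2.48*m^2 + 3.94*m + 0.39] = 1.02*m^2 + 4.96*m + 3.94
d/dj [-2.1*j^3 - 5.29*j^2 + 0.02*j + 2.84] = -6.3*j^2 - 10.58*j + 0.02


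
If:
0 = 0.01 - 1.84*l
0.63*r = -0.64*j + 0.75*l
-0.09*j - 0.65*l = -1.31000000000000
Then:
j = 14.52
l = 0.01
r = -14.74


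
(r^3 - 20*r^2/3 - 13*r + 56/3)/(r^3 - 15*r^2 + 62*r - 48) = (r + 7/3)/(r - 6)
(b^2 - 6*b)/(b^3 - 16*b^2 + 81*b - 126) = b/(b^2 - 10*b + 21)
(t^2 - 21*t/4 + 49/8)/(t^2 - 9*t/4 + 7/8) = (2*t - 7)/(2*t - 1)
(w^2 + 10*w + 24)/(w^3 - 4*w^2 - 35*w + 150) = (w + 4)/(w^2 - 10*w + 25)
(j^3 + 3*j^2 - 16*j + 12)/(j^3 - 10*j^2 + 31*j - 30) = (j^2 + 5*j - 6)/(j^2 - 8*j + 15)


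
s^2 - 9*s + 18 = (s - 6)*(s - 3)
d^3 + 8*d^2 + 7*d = d*(d + 1)*(d + 7)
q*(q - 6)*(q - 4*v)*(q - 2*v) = q^4 - 6*q^3*v - 6*q^3 + 8*q^2*v^2 + 36*q^2*v - 48*q*v^2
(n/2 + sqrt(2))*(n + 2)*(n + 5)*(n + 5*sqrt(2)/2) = n^4/2 + 9*sqrt(2)*n^3/4 + 7*n^3/2 + 10*n^2 + 63*sqrt(2)*n^2/4 + 45*sqrt(2)*n/2 + 35*n + 50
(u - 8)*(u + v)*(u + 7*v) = u^3 + 8*u^2*v - 8*u^2 + 7*u*v^2 - 64*u*v - 56*v^2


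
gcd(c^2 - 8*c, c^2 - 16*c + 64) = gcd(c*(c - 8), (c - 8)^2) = c - 8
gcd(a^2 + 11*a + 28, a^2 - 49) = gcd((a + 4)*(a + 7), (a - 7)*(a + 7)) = a + 7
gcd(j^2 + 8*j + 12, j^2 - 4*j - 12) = j + 2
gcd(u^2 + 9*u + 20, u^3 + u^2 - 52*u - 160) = u^2 + 9*u + 20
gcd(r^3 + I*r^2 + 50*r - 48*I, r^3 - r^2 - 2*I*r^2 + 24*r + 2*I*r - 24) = r - 6*I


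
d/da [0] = 0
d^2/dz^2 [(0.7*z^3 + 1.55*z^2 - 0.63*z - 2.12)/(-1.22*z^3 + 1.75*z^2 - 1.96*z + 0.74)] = (-7.60304*z^6 + 15.669192*z^5 + 44.449236*z^4 - 105.362362*z^3 + 94.331412*z^2 - 39.341004*z + 10.927528)/(1.815848*z^9 - 7.8141*z^8 + 19.960542*z^7 - 33.771223*z^6 + 41.547156*z^5 - 37.584078*z^4 + 24.762952*z^3 - 11.403252*z^2 + 3.219888*z - 0.405224)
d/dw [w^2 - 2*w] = 2*w - 2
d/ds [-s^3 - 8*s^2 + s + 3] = -3*s^2 - 16*s + 1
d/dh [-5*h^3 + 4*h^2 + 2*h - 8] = -15*h^2 + 8*h + 2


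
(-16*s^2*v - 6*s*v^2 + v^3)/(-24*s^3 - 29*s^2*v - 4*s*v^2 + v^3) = v*(2*s + v)/(3*s^2 + 4*s*v + v^2)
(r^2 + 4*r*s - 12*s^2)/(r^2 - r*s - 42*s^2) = (r - 2*s)/(r - 7*s)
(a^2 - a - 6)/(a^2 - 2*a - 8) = (a - 3)/(a - 4)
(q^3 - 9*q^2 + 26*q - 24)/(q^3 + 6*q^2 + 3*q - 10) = (q^3 - 9*q^2 + 26*q - 24)/(q^3 + 6*q^2 + 3*q - 10)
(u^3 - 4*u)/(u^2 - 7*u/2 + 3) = 2*u*(u + 2)/(2*u - 3)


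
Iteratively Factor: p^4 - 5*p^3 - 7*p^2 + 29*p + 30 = (p - 3)*(p^3 - 2*p^2 - 13*p - 10) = (p - 3)*(p + 2)*(p^2 - 4*p - 5) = (p - 5)*(p - 3)*(p + 2)*(p + 1)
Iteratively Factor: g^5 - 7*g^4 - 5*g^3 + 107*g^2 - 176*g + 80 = (g - 5)*(g^4 - 2*g^3 - 15*g^2 + 32*g - 16) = (g - 5)*(g - 1)*(g^3 - g^2 - 16*g + 16) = (g - 5)*(g - 4)*(g - 1)*(g^2 + 3*g - 4) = (g - 5)*(g - 4)*(g - 1)*(g + 4)*(g - 1)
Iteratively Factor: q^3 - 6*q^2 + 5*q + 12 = (q - 3)*(q^2 - 3*q - 4) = (q - 3)*(q + 1)*(q - 4)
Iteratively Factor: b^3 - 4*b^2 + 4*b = (b - 2)*(b^2 - 2*b) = b*(b - 2)*(b - 2)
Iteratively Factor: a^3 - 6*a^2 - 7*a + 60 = (a - 5)*(a^2 - a - 12) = (a - 5)*(a + 3)*(a - 4)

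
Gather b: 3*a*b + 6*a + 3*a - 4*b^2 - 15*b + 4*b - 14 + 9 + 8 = 9*a - 4*b^2 + b*(3*a - 11) + 3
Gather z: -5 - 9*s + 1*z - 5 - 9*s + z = -18*s + 2*z - 10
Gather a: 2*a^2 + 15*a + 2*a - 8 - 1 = 2*a^2 + 17*a - 9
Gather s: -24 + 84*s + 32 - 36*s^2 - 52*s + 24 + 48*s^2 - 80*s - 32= 12*s^2 - 48*s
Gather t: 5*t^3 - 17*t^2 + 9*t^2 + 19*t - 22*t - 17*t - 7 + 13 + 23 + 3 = 5*t^3 - 8*t^2 - 20*t + 32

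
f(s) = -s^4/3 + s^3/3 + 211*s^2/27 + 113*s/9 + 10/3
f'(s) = -4*s^3/3 + s^2 + 422*s/27 + 113/9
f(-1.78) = 0.52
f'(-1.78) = -4.58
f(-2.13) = 1.96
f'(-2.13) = -3.31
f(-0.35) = -0.12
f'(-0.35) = 7.26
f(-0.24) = 0.76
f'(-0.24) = 8.88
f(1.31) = 32.96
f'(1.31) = 31.75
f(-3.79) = -18.92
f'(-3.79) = 40.27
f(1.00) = 23.70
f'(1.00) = 27.85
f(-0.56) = -1.34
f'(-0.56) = 4.35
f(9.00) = -1194.67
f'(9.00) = -737.78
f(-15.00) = -16426.67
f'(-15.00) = 4503.11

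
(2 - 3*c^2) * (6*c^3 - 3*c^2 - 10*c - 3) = -18*c^5 + 9*c^4 + 42*c^3 + 3*c^2 - 20*c - 6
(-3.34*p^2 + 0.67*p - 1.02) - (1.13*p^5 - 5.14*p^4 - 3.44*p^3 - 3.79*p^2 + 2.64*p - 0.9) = -1.13*p^5 + 5.14*p^4 + 3.44*p^3 + 0.45*p^2 - 1.97*p - 0.12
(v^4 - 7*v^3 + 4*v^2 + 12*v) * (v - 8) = v^5 - 15*v^4 + 60*v^3 - 20*v^2 - 96*v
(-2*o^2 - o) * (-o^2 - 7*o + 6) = 2*o^4 + 15*o^3 - 5*o^2 - 6*o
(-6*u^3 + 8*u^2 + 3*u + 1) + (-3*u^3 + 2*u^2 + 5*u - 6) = -9*u^3 + 10*u^2 + 8*u - 5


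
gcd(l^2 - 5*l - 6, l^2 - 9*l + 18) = l - 6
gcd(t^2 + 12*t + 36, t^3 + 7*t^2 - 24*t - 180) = t^2 + 12*t + 36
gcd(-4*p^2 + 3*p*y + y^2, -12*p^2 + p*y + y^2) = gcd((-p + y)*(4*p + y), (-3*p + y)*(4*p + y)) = 4*p + y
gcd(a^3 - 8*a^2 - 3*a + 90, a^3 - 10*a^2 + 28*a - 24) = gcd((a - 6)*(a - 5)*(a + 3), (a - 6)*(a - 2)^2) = a - 6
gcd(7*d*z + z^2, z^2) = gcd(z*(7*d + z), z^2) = z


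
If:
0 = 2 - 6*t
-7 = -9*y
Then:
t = 1/3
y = 7/9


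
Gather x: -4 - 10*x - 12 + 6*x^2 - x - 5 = 6*x^2 - 11*x - 21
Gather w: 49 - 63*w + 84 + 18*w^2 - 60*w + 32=18*w^2 - 123*w + 165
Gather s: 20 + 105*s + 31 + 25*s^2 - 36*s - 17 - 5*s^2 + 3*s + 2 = 20*s^2 + 72*s + 36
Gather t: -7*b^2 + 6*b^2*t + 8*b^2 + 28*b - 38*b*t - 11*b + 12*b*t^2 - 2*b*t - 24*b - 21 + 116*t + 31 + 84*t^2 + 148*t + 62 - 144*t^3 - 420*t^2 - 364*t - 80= b^2 - 7*b - 144*t^3 + t^2*(12*b - 336) + t*(6*b^2 - 40*b - 100) - 8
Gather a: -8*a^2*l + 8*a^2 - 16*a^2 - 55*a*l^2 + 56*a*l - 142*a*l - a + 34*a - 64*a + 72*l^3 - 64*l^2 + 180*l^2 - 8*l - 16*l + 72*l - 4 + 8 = a^2*(-8*l - 8) + a*(-55*l^2 - 86*l - 31) + 72*l^3 + 116*l^2 + 48*l + 4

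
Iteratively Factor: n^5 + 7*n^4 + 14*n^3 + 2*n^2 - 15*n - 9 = (n + 3)*(n^4 + 4*n^3 + 2*n^2 - 4*n - 3) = (n + 1)*(n + 3)*(n^3 + 3*n^2 - n - 3) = (n - 1)*(n + 1)*(n + 3)*(n^2 + 4*n + 3) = (n - 1)*(n + 1)^2*(n + 3)*(n + 3)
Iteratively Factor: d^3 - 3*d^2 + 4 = (d + 1)*(d^2 - 4*d + 4) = (d - 2)*(d + 1)*(d - 2)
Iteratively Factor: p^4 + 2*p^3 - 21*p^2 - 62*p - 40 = (p - 5)*(p^3 + 7*p^2 + 14*p + 8) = (p - 5)*(p + 2)*(p^2 + 5*p + 4) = (p - 5)*(p + 2)*(p + 4)*(p + 1)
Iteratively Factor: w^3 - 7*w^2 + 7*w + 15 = (w - 3)*(w^2 - 4*w - 5) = (w - 3)*(w + 1)*(w - 5)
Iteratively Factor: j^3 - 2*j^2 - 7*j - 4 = (j - 4)*(j^2 + 2*j + 1) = (j - 4)*(j + 1)*(j + 1)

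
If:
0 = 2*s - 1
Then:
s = 1/2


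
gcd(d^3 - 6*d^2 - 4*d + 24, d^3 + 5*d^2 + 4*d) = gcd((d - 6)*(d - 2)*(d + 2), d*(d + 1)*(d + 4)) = 1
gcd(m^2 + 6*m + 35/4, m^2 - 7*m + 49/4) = 1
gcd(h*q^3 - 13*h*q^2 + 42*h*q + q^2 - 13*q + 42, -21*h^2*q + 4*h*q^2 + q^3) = 1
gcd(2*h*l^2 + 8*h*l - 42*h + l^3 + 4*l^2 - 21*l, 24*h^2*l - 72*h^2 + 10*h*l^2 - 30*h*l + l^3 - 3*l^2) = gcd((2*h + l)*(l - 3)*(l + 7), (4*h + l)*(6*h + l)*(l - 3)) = l - 3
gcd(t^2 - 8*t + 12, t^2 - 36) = t - 6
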